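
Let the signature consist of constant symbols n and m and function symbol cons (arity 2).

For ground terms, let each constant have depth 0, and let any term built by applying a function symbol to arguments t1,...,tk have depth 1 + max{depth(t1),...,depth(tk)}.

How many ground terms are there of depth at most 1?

6

Count level by level. With function symbols cons/2, the terms of depth ≤ k are the 2 constants together with each function applied to depth-≤(k−1) tuples, so N_k = 2 + N_{k-1}^2.
N_0 = 2
N_1 = 2 + 2^2 = 6
Explicitly: n, m, cons(n, n), cons(n, m), cons(m, n), cons(m, m).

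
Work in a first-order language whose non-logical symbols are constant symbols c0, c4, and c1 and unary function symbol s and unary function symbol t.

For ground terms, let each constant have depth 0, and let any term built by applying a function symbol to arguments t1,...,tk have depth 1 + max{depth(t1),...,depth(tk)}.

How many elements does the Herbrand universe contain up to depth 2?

Let N_k count ground terms of depth at most k. Each non-constant term of depth ≤ k is some function symbol applied to depth-≤(k−1) arguments, giving N_k = 3 + N_{k-1} + N_{k-1}.
N_0 = 3
N_1 = 3 + 3 + 3 = 9
N_2 = 3 + 9 + 9 = 21

21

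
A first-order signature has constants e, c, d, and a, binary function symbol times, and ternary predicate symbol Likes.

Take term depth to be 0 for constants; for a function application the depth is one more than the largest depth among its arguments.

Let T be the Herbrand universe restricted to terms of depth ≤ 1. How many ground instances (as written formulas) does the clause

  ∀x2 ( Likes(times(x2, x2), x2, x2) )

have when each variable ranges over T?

20

Ground terms of depth ≤ 1:
  Let N_k count ground terms of depth at most k. Each non-constant term of depth ≤ k is some function symbol applied to depth-≤(k−1) arguments, giving N_k = 4 + N_{k-1}^2.
  N_0 = 4
  N_1 = 4 + 4^2 = 20
So there are 20 ground terms available for substitution.
The body mentions the single quantified variable x2; since ground terms form a free algebra, no two substitutions collapse to the same formula.
Number of ground instances = 20.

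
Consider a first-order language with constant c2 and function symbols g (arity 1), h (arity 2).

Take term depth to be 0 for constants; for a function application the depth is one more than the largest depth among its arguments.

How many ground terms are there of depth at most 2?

13

Let N_k = |{terms of depth ≤ k}|. Then N_0 = 1 and N_k = 1 + N_{k-1} + N_{k-1}^2 for k ≥ 1 (one summand per function symbol, arity giving the exponent).
N_0 = 1
N_1 = 1 + 1 + 1^2 = 3
N_2 = 1 + 3 + 3^2 = 13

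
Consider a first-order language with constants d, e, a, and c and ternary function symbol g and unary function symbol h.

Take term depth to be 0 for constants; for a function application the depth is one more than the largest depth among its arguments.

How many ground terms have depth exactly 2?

373252

If N_k denotes the number of depth-≤k ground terms, the 4 constants give N_0 = 4, and each function symbol of arity r contributes N_{k-1}^r new terms at level k: N_k = 4 + N_{k-1}^3 + N_{k-1}.
N_0 = 4
N_1 = 4 + 4^3 + 4 = 72
N_2 = 4 + 72^3 + 72 = 373324
Terms of depth exactly 2: N_2 − N_1 = 373324 − 72 = 373252.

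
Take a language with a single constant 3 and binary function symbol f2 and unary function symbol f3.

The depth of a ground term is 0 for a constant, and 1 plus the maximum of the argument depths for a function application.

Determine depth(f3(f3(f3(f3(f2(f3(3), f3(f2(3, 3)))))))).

depth(f3(3)) = 1 + depth(3) = 1 + 0 = 1
depth(f2(3, 3)) = 1 + max(0, 0) = 1
depth(f3(f2(3, 3))) = 1 + depth(f2(3, 3)) = 1 + 1 = 2
depth(f2(f3(3), f3(f2(3, 3)))) = 1 + max(1, 2) = 3
depth(f3(f2(f3(3), f3(f2(3, 3))))) = 1 + depth(f2(f3(3), f3(f2(3, 3)))) = 1 + 3 = 4
depth(f3(f3(f2(f3(3), f3(f2(3, 3)))))) = 1 + depth(f3(f2(f3(3), f3(f2(3, 3))))) = 1 + 4 = 5
depth(f3(f3(f3(f2(f3(3), f3(f2(3, 3))))))) = 1 + depth(f3(f3(f2(f3(3), f3(f2(3, 3)))))) = 1 + 5 = 6
depth(f3(f3(f3(f3(f2(f3(3), f3(f2(3, 3)))))))) = 1 + depth(f3(f3(f3(f2(f3(3), f3(f2(3, 3))))))) = 1 + 6 = 7

7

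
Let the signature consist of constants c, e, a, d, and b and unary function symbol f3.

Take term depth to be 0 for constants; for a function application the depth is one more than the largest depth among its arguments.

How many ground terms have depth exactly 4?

5

Let N_k count ground terms of depth at most k. Each non-constant term of depth ≤ k is some function symbol applied to depth-≤(k−1) arguments, giving N_k = 5 + N_{k-1}.
N_0 = 5
N_1 = 5 + 5 = 10
N_2 = 5 + 10 = 15
N_3 = 5 + 15 = 20
N_4 = 5 + 20 = 25
Terms of depth exactly 4: N_4 − N_3 = 25 − 20 = 5.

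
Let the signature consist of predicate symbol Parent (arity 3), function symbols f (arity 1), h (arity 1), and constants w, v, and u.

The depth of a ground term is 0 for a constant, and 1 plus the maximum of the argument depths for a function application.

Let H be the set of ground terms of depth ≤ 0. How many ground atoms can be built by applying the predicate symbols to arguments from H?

First count ground terms of depth ≤ 0.
Write N_k for the number of ground terms of depth ≤ k. A term of depth ≤ k is either a constant or a function symbol applied to arguments of depth ≤ k−1, so N_k = 3 + N_{k-1} + N_{k-1}.
N_0 = 3
Explicitly: w, v, u.
So |H| = 3.
Each predicate of arity r yields |H|^r ground atoms (one per choice of an r-tuple from H):
  Parent: 3^3 = 27
Total ground atoms: 27.

27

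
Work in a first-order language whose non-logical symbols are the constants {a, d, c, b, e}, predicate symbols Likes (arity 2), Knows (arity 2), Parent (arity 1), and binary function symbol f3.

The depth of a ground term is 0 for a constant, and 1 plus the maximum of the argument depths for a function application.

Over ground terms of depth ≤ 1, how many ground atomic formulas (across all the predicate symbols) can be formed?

1830

First count ground terms of depth ≤ 1.
Write N_k for the number of ground terms of depth ≤ k. A term of depth ≤ k is either a constant or a function symbol applied to arguments of depth ≤ k−1, so N_k = 5 + N_{k-1}^2.
N_0 = 5
N_1 = 5 + 5^2 = 30
So |H| = 30.
A ground atom is a predicate applied to a tuple of terms from H, so the count is the sum over predicates of |H|^arity:
  Likes: 30^2 = 900;  Knows: 30^2 = 900;  Parent: 30
Total ground atoms: 900 + 900 + 30 = 1830.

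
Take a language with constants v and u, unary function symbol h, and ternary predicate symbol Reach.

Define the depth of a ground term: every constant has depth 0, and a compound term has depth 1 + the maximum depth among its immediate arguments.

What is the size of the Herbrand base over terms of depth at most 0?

8

First count ground terms of depth ≤ 0.
Write N_k for the number of ground terms of depth ≤ k. A term of depth ≤ k is either a constant or a function symbol applied to arguments of depth ≤ k−1, so N_k = 2 + N_{k-1}.
N_0 = 2
Explicitly: v, u.
So |H| = 2.
Each predicate of arity r yields |H|^r ground atoms (one per choice of an r-tuple from H):
  Reach: 2^3 = 8
Total ground atoms: 8.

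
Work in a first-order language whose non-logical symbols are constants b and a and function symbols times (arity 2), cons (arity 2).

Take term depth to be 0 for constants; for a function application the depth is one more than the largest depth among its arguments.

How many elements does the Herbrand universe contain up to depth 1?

Write N_k for the number of ground terms of depth ≤ k. A term of depth ≤ k is either a constant or a function symbol applied to arguments of depth ≤ k−1, so N_k = 2 + N_{k-1}^2 + N_{k-1}^2.
N_0 = 2
N_1 = 2 + 2^2 + 2^2 = 10

10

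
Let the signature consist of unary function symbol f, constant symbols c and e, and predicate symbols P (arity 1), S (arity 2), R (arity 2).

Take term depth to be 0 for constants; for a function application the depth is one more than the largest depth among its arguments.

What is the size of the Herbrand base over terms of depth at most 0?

First count ground terms of depth ≤ 0.
Count level by level. With function symbols f/1, the terms of depth ≤ k are the 2 constants together with each function applied to depth-≤(k−1) tuples, so N_k = 2 + N_{k-1}.
N_0 = 2
Explicitly: c, e.
So |H| = 2.
Ground atoms are formed by filling each argument slot of a predicate with a term from H, so an r-ary predicate gives |H|^r atoms:
  P: 2;  S: 2^2 = 4;  R: 2^2 = 4
Total ground atoms: 2 + 4 + 4 = 10.

10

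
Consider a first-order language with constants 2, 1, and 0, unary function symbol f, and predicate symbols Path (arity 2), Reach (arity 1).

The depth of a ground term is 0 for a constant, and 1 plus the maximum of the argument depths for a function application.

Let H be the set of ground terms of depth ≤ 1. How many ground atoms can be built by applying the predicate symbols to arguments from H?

42

First count ground terms of depth ≤ 1.
Count level by level. With function symbols f/1, the terms of depth ≤ k are the 3 constants together with each function applied to depth-≤(k−1) tuples, so N_k = 3 + N_{k-1}.
N_0 = 3
N_1 = 3 + 3 = 6
Explicitly: 2, 1, 0, f(2), f(1), f(0).
So |H| = 6.
For each predicate symbol, the number of ground atoms is |H| raised to its arity; summing:
  Path: 6^2 = 36;  Reach: 6
Total ground atoms: 36 + 6 = 42.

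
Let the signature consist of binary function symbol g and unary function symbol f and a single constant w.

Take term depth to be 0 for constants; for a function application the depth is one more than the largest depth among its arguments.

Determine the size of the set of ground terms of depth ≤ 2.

Count level by level. With function symbols g/2, f/1, the terms of depth ≤ k are the 1 constant together with each function applied to depth-≤(k−1) tuples, so N_k = 1 + N_{k-1}^2 + N_{k-1}.
N_0 = 1
N_1 = 1 + 1^2 + 1 = 3
N_2 = 1 + 3^2 + 3 = 13

13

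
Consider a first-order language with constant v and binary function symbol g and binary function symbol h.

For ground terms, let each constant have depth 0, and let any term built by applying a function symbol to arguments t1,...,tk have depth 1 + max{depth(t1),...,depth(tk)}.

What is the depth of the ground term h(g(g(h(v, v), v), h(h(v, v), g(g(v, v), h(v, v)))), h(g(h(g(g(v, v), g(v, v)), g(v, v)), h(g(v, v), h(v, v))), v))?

6

depth(h(v, v)) = 1 + max(0, 0) = 1
depth(g(h(v, v), v)) = 1 + max(1, 0) = 2
depth(g(v, v)) = 1 + max(0, 0) = 1
depth(g(g(v, v), h(v, v))) = 1 + max(1, 1) = 2
depth(h(h(v, v), g(g(v, v), h(v, v)))) = 1 + max(1, 2) = 3
depth(g(g(h(v, v), v), h(h(v, v), g(g(v, v), h(v, v))))) = 1 + max(2, 3) = 4
depth(g(g(v, v), g(v, v))) = 1 + max(1, 1) = 2
depth(h(g(g(v, v), g(v, v)), g(v, v))) = 1 + max(2, 1) = 3
depth(h(g(v, v), h(v, v))) = 1 + max(1, 1) = 2
depth(g(h(g(g(v, v), g(v, v)), g(v, v)), h(g(v, v), h(v, v)))) = 1 + max(3, 2) = 4
depth(h(g(h(g(g(v, v), g(v, v)), g(v, v)), h(g(v, v), h(v, v))), v)) = 1 + max(4, 0) = 5
depth(h(g(g(h(v, v), v), h(h(v, v), g(g(v, v), h(v, v)))), h(g(h(g(g(v, v), g(v, v)), g(v, v)), h(g(v, v), h(v, v))), v))) = 1 + max(4, 5) = 6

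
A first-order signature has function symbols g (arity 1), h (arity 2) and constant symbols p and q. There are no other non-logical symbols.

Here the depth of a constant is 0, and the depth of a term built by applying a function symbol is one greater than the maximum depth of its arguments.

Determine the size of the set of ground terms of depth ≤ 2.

74

Let N_k = |{terms of depth ≤ k}|. Then N_0 = 2 and N_k = 2 + N_{k-1} + N_{k-1}^2 for k ≥ 1 (one summand per function symbol, arity giving the exponent).
N_0 = 2
N_1 = 2 + 2 + 2^2 = 8
N_2 = 2 + 8 + 8^2 = 74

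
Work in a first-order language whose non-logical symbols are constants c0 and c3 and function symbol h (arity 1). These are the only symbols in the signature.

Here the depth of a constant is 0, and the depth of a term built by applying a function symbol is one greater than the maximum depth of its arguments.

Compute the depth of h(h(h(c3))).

depth(h(c3)) = 1 + depth(c3) = 1 + 0 = 1
depth(h(h(c3))) = 1 + depth(h(c3)) = 1 + 1 = 2
depth(h(h(h(c3)))) = 1 + depth(h(h(c3))) = 1 + 2 = 3

3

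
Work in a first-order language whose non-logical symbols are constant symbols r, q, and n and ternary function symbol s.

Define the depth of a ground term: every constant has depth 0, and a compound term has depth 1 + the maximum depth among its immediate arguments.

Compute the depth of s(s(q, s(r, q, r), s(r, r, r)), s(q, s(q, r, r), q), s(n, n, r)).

depth(s(r, q, r)) = 1 + max(0, 0, 0) = 1
depth(s(r, r, r)) = 1 + max(0, 0, 0) = 1
depth(s(q, s(r, q, r), s(r, r, r))) = 1 + max(0, 1, 1) = 2
depth(s(q, r, r)) = 1 + max(0, 0, 0) = 1
depth(s(q, s(q, r, r), q)) = 1 + max(0, 1, 0) = 2
depth(s(n, n, r)) = 1 + max(0, 0, 0) = 1
depth(s(s(q, s(r, q, r), s(r, r, r)), s(q, s(q, r, r), q), s(n, n, r))) = 1 + max(2, 2, 1) = 3

3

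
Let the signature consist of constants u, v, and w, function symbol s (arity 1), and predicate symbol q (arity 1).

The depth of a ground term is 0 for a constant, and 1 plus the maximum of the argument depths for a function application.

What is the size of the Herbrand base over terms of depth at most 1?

6

First count ground terms of depth ≤ 1.
Let N_k = |{terms of depth ≤ k}|. Then N_0 = 3 and N_k = 3 + N_{k-1} for k ≥ 1 (one summand per function symbol, arity giving the exponent).
N_0 = 3
N_1 = 3 + 3 = 6
Explicitly: u, v, w, s(u), s(v), s(w).
So |H| = 6.
A ground atom is a predicate applied to a tuple of terms from H, so the count is the sum over predicates of |H|^arity:
  q: 6
Total ground atoms: 6.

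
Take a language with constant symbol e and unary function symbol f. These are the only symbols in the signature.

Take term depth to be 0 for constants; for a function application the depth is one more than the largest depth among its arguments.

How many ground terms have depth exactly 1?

1

Write N_k for the number of ground terms of depth ≤ k. A term of depth ≤ k is either a constant or a function symbol applied to arguments of depth ≤ k−1, so N_k = 1 + N_{k-1}.
N_0 = 1
N_1 = 1 + 1 = 2
Terms of depth exactly 1: N_1 − N_0 = 2 − 1 = 1.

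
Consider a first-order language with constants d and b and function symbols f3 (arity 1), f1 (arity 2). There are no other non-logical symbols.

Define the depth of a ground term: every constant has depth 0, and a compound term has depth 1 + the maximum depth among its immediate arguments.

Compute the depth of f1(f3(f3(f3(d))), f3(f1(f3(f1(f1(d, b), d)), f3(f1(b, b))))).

depth(f3(d)) = 1 + depth(d) = 1 + 0 = 1
depth(f3(f3(d))) = 1 + depth(f3(d)) = 1 + 1 = 2
depth(f3(f3(f3(d)))) = 1 + depth(f3(f3(d))) = 1 + 2 = 3
depth(f1(d, b)) = 1 + max(0, 0) = 1
depth(f1(f1(d, b), d)) = 1 + max(1, 0) = 2
depth(f3(f1(f1(d, b), d))) = 1 + depth(f1(f1(d, b), d)) = 1 + 2 = 3
depth(f1(b, b)) = 1 + max(0, 0) = 1
depth(f3(f1(b, b))) = 1 + depth(f1(b, b)) = 1 + 1 = 2
depth(f1(f3(f1(f1(d, b), d)), f3(f1(b, b)))) = 1 + max(3, 2) = 4
depth(f3(f1(f3(f1(f1(d, b), d)), f3(f1(b, b))))) = 1 + depth(f1(f3(f1(f1(d, b), d)), f3(f1(b, b)))) = 1 + 4 = 5
depth(f1(f3(f3(f3(d))), f3(f1(f3(f1(f1(d, b), d)), f3(f1(b, b)))))) = 1 + max(3, 5) = 6

6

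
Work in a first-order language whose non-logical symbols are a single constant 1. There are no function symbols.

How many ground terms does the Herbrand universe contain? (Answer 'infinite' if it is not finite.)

There are no function symbols, so the only ground term is the single constant.
The Herbrand universe is {1}, finite with 1 element.

1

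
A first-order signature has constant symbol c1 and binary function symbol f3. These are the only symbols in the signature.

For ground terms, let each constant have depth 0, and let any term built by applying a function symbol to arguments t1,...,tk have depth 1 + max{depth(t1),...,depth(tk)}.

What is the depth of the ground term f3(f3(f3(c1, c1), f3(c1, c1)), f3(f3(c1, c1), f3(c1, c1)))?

3

depth(f3(c1, c1)) = 1 + max(0, 0) = 1
depth(f3(f3(c1, c1), f3(c1, c1))) = 1 + max(1, 1) = 2
depth(f3(f3(f3(c1, c1), f3(c1, c1)), f3(f3(c1, c1), f3(c1, c1)))) = 1 + max(2, 2) = 3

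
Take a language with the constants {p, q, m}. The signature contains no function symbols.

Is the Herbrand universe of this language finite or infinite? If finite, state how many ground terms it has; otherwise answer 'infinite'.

3

There are no function symbols, so every ground term is one of the 3 constants.
The Herbrand universe is {p, q, m}, which is finite with 3 elements.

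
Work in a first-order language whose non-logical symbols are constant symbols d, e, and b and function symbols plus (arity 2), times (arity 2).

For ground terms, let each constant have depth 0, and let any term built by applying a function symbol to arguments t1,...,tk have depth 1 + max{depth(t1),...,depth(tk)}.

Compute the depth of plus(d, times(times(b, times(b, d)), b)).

depth(times(b, d)) = 1 + max(0, 0) = 1
depth(times(b, times(b, d))) = 1 + max(0, 1) = 2
depth(times(times(b, times(b, d)), b)) = 1 + max(2, 0) = 3
depth(plus(d, times(times(b, times(b, d)), b))) = 1 + max(0, 3) = 4

4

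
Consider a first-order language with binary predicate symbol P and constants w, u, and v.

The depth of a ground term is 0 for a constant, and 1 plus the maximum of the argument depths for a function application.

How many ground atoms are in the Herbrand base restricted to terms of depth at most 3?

First count ground terms of depth ≤ 3.
With no function symbols every ground term is a constant, so there are exactly 3 ground terms at every depth bound.
N_0 = 3
N_1 = 3
N_2 = 3
N_3 = 3
Explicitly: w, u, v.
So |H| = 3.
Ground atoms are formed by filling each argument slot of a predicate with a term from H, so an r-ary predicate gives |H|^r atoms:
  P: 3^2 = 9
Total ground atoms: 9.

9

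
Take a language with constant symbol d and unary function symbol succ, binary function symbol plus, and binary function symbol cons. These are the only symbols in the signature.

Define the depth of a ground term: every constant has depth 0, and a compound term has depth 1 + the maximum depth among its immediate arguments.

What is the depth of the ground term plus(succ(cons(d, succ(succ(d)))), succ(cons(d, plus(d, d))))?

5

depth(succ(d)) = 1 + depth(d) = 1 + 0 = 1
depth(succ(succ(d))) = 1 + depth(succ(d)) = 1 + 1 = 2
depth(cons(d, succ(succ(d)))) = 1 + max(0, 2) = 3
depth(succ(cons(d, succ(succ(d))))) = 1 + depth(cons(d, succ(succ(d)))) = 1 + 3 = 4
depth(plus(d, d)) = 1 + max(0, 0) = 1
depth(cons(d, plus(d, d))) = 1 + max(0, 1) = 2
depth(succ(cons(d, plus(d, d)))) = 1 + depth(cons(d, plus(d, d))) = 1 + 2 = 3
depth(plus(succ(cons(d, succ(succ(d)))), succ(cons(d, plus(d, d))))) = 1 + max(4, 3) = 5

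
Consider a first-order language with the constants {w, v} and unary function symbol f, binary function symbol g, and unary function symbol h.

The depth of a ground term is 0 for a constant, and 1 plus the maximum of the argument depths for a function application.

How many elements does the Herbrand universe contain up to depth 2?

122

Write N_k for the number of ground terms of depth ≤ k. A term of depth ≤ k is either a constant or a function symbol applied to arguments of depth ≤ k−1, so N_k = 2 + N_{k-1} + N_{k-1}^2 + N_{k-1}.
N_0 = 2
N_1 = 2 + 2 + 2^2 + 2 = 10
N_2 = 2 + 10 + 10^2 + 10 = 122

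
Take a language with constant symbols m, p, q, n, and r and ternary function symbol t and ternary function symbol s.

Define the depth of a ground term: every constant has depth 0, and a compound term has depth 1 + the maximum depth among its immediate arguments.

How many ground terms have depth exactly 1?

Let N_k count ground terms of depth at most k. Each non-constant term of depth ≤ k is some function symbol applied to depth-≤(k−1) arguments, giving N_k = 5 + N_{k-1}^3 + N_{k-1}^3.
N_0 = 5
N_1 = 5 + 5^3 + 5^3 = 255
Terms of depth exactly 1: N_1 − N_0 = 255 − 5 = 250.

250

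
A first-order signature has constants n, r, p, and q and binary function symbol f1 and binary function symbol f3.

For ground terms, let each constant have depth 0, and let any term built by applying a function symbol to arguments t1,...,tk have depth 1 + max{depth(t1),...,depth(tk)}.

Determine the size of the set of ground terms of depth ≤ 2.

Write N_k for the number of ground terms of depth ≤ k. A term of depth ≤ k is either a constant or a function symbol applied to arguments of depth ≤ k−1, so N_k = 4 + N_{k-1}^2 + N_{k-1}^2.
N_0 = 4
N_1 = 4 + 4^2 + 4^2 = 36
N_2 = 4 + 36^2 + 36^2 = 2596

2596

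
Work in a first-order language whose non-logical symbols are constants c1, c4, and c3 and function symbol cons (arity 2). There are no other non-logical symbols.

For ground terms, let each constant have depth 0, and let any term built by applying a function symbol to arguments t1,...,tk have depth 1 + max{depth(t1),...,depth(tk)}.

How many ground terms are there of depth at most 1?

Let N_k = |{terms of depth ≤ k}|. Then N_0 = 3 and N_k = 3 + N_{k-1}^2 for k ≥ 1 (one summand per function symbol, arity giving the exponent).
N_0 = 3
N_1 = 3 + 3^2 = 12
Explicitly: c1, c4, c3, cons(c1, c1), cons(c1, c4), cons(c1, c3), cons(c4, c1), cons(c4, c4), cons(c4, c3), cons(c3, c1), cons(c3, c4), cons(c3, c3).

12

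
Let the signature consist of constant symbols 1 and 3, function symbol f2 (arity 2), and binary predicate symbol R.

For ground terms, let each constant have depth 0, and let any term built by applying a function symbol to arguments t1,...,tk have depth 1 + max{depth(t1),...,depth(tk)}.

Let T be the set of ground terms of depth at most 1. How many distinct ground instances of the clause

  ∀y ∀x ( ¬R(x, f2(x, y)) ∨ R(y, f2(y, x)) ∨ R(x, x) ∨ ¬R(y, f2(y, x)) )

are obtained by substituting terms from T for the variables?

36

Ground terms of depth ≤ 1:
  Let N_k = |{terms of depth ≤ k}|. Then N_0 = 2 and N_k = 2 + N_{k-1}^2 for k ≥ 1 (one summand per function symbol, arity giving the exponent).
  N_0 = 2
  N_1 = 2 + 2^2 = 6
  Explicitly: 1, 3, f2(1, 1), f2(1, 3), f2(3, 1), f2(3, 3).
So there are 6 ground terms available for substitution.
Each of y, x ranges independently over the available ground terms, and distinct assignments produce distinct instances.
Number of ground instances = 6^2 = 36.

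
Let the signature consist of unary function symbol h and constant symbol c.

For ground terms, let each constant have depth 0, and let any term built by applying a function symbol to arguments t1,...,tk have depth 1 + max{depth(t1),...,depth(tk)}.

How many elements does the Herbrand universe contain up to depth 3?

Count level by level. With function symbols h/1, the terms of depth ≤ k are the 1 constant together with each function applied to depth-≤(k−1) tuples, so N_k = 1 + N_{k-1}.
N_0 = 1
N_1 = 1 + 1 = 2
N_2 = 1 + 2 = 3
N_3 = 1 + 3 = 4

4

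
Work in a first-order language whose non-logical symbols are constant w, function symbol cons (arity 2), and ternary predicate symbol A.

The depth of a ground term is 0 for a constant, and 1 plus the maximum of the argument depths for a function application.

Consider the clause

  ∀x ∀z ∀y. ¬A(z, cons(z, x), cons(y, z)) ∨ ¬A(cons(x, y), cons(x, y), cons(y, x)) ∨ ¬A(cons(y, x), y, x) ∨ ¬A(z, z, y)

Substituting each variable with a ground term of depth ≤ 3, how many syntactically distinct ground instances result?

Ground terms of depth ≤ 3:
  Count level by level. With function symbols cons/2, the terms of depth ≤ k are the 1 constant together with each function applied to depth-≤(k−1) tuples, so N_k = 1 + N_{k-1}^2.
  N_0 = 1
  N_1 = 1 + 1^2 = 2
  N_2 = 1 + 2^2 = 5
  N_3 = 1 + 5^2 = 26
So there are 26 ground terms available for substitution.
Each of x, z, y ranges independently over the available ground terms, and distinct assignments produce distinct instances.
Number of ground instances = 26^3 = 17576.

17576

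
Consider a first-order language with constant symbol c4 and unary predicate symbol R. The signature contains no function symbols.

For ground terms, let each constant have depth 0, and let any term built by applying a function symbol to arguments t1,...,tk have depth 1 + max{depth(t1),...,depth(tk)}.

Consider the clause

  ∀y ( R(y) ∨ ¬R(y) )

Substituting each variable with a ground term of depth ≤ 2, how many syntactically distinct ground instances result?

Ground terms of depth ≤ 2:
  With no function symbols every ground term is a constant, so there is exactly 1 ground term at every depth bound.
  N_0 = 1
  N_1 = 1
  N_2 = 1
  Explicitly: c4.
So there is exactly 1 ground term available for substitution.
The variable y ranges independently over the available ground terms, and distinct assignments produce distinct instances.
Number of ground instances = 1.

1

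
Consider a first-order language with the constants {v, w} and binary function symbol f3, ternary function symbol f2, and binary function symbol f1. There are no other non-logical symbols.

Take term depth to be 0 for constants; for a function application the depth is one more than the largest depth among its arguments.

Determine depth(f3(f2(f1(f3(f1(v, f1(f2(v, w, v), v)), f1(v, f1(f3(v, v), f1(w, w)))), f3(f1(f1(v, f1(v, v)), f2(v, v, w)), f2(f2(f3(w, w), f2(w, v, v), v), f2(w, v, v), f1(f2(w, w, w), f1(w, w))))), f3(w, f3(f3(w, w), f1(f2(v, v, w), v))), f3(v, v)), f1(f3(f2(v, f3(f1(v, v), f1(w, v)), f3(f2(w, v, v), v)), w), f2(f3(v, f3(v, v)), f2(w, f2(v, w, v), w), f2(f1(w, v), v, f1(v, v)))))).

7

depth(f2(v, w, v)) = 1 + max(0, 0, 0) = 1
depth(f1(f2(v, w, v), v)) = 1 + max(1, 0) = 2
depth(f1(v, f1(f2(v, w, v), v))) = 1 + max(0, 2) = 3
depth(f3(v, v)) = 1 + max(0, 0) = 1
depth(f1(w, w)) = 1 + max(0, 0) = 1
depth(f1(f3(v, v), f1(w, w))) = 1 + max(1, 1) = 2
depth(f1(v, f1(f3(v, v), f1(w, w)))) = 1 + max(0, 2) = 3
depth(f3(f1(v, f1(f2(v, w, v), v)), f1(v, f1(f3(v, v), f1(w, w))))) = 1 + max(3, 3) = 4
depth(f1(v, v)) = 1 + max(0, 0) = 1
depth(f1(v, f1(v, v))) = 1 + max(0, 1) = 2
depth(f2(v, v, w)) = 1 + max(0, 0, 0) = 1
depth(f1(f1(v, f1(v, v)), f2(v, v, w))) = 1 + max(2, 1) = 3
depth(f3(w, w)) = 1 + max(0, 0) = 1
depth(f2(w, v, v)) = 1 + max(0, 0, 0) = 1
depth(f2(f3(w, w), f2(w, v, v), v)) = 1 + max(1, 1, 0) = 2
depth(f2(w, w, w)) = 1 + max(0, 0, 0) = 1
depth(f1(f2(w, w, w), f1(w, w))) = 1 + max(1, 1) = 2
depth(f2(f2(f3(w, w), f2(w, v, v), v), f2(w, v, v), f1(f2(w, w, w), f1(w, w)))) = 1 + max(2, 1, 2) = 3
depth(f3(f1(f1(v, f1(v, v)), f2(v, v, w)), f2(f2(f3(w, w), f2(w, v, v), v), f2(w, v, v), f1(f2(w, w, w), f1(w, w))))) = 1 + max(3, 3) = 4
depth(f1(f3(f1(v, f1(f2(v, w, v), v)), f1(v, f1(f3(v, v), f1(w, w)))), f3(f1(f1(v, f1(v, v)), f2(v, v, w)), f2(f2(f3(w, w), f2(w, v, v), v), f2(w, v, v), f1(f2(w, w, w), f1(w, w)))))) = 1 + max(4, 4) = 5
depth(f1(f2(v, v, w), v)) = 1 + max(1, 0) = 2
depth(f3(f3(w, w), f1(f2(v, v, w), v))) = 1 + max(1, 2) = 3
depth(f3(w, f3(f3(w, w), f1(f2(v, v, w), v)))) = 1 + max(0, 3) = 4
depth(f2(f1(f3(f1(v, f1(f2(v, w, v), v)), f1(v, f1(f3(v, v), f1(w, w)))), f3(f1(f1(v, f1(v, v)), f2(v, v, w)), f2(f2(f3(w, w), f2(w, v, v), v), f2(w, v, v), f1(f2(w, w, w), f1(w, w))))), f3(w, f3(f3(w, w), f1(f2(v, v, w), v))), f3(v, v))) = 1 + max(5, 4, 1) = 6
depth(f1(w, v)) = 1 + max(0, 0) = 1
depth(f3(f1(v, v), f1(w, v))) = 1 + max(1, 1) = 2
depth(f3(f2(w, v, v), v)) = 1 + max(1, 0) = 2
depth(f2(v, f3(f1(v, v), f1(w, v)), f3(f2(w, v, v), v))) = 1 + max(0, 2, 2) = 3
depth(f3(f2(v, f3(f1(v, v), f1(w, v)), f3(f2(w, v, v), v)), w)) = 1 + max(3, 0) = 4
depth(f3(v, f3(v, v))) = 1 + max(0, 1) = 2
depth(f2(w, f2(v, w, v), w)) = 1 + max(0, 1, 0) = 2
depth(f2(f1(w, v), v, f1(v, v))) = 1 + max(1, 0, 1) = 2
depth(f2(f3(v, f3(v, v)), f2(w, f2(v, w, v), w), f2(f1(w, v), v, f1(v, v)))) = 1 + max(2, 2, 2) = 3
depth(f1(f3(f2(v, f3(f1(v, v), f1(w, v)), f3(f2(w, v, v), v)), w), f2(f3(v, f3(v, v)), f2(w, f2(v, w, v), w), f2(f1(w, v), v, f1(v, v))))) = 1 + max(4, 3) = 5
depth(f3(f2(f1(f3(f1(v, f1(f2(v, w, v), v)), f1(v, f1(f3(v, v), f1(w, w)))), f3(f1(f1(v, f1(v, v)), f2(v, v, w)), f2(f2(f3(w, w), f2(w, v, v), v), f2(w, v, v), f1(f2(w, w, w), f1(w, w))))), f3(w, f3(f3(w, w), f1(f2(v, v, w), v))), f3(v, v)), f1(f3(f2(v, f3(f1(v, v), f1(w, v)), f3(f2(w, v, v), v)), w), f2(f3(v, f3(v, v)), f2(w, f2(v, w, v), w), f2(f1(w, v), v, f1(v, v)))))) = 1 + max(6, 5) = 7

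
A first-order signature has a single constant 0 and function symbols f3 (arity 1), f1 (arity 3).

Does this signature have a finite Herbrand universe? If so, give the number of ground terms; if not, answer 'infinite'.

infinite

The signature has at least one function symbol (f3, arity 1) and at least one constant (0).
Iterating f3 gives infinitely many distinct ground terms: 0, f3(0), f3(f3(0)), ...
So the Herbrand universe is infinite.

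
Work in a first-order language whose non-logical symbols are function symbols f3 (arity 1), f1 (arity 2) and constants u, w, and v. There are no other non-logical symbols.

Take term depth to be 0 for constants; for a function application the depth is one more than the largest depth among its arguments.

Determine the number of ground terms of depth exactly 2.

228

If N_k denotes the number of depth-≤k ground terms, the 3 constants give N_0 = 3, and each function symbol of arity r contributes N_{k-1}^r new terms at level k: N_k = 3 + N_{k-1} + N_{k-1}^2.
N_0 = 3
N_1 = 3 + 3 + 3^2 = 15
N_2 = 3 + 15 + 15^2 = 243
Terms of depth exactly 2: N_2 − N_1 = 243 − 15 = 228.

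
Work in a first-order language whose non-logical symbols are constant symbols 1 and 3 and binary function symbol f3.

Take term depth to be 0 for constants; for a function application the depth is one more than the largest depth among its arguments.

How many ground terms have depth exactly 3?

Let N_k = |{terms of depth ≤ k}|. Then N_0 = 2 and N_k = 2 + N_{k-1}^2 for k ≥ 1 (one summand per function symbol, arity giving the exponent).
N_0 = 2
N_1 = 2 + 2^2 = 6
N_2 = 2 + 6^2 = 38
N_3 = 2 + 38^2 = 1446
Terms of depth exactly 3: N_3 − N_2 = 1446 − 38 = 1408.

1408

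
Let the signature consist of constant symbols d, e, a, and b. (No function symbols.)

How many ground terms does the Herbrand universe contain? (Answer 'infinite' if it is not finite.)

4

There are no function symbols, so every ground term is one of the 4 constants.
The Herbrand universe is {d, e, a, b}, which is finite with 4 elements.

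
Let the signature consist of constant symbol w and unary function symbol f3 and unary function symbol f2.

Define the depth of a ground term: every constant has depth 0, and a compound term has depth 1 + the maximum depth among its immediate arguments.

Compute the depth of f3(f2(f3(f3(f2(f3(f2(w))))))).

depth(f2(w)) = 1 + depth(w) = 1 + 0 = 1
depth(f3(f2(w))) = 1 + depth(f2(w)) = 1 + 1 = 2
depth(f2(f3(f2(w)))) = 1 + depth(f3(f2(w))) = 1 + 2 = 3
depth(f3(f2(f3(f2(w))))) = 1 + depth(f2(f3(f2(w)))) = 1 + 3 = 4
depth(f3(f3(f2(f3(f2(w)))))) = 1 + depth(f3(f2(f3(f2(w))))) = 1 + 4 = 5
depth(f2(f3(f3(f2(f3(f2(w))))))) = 1 + depth(f3(f3(f2(f3(f2(w)))))) = 1 + 5 = 6
depth(f3(f2(f3(f3(f2(f3(f2(w)))))))) = 1 + depth(f2(f3(f3(f2(f3(f2(w))))))) = 1 + 6 = 7

7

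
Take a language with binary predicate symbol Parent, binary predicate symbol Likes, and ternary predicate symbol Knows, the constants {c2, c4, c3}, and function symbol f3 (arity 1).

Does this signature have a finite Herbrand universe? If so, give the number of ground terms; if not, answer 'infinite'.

infinite

The signature has at least one function symbol (f3, arity 1) and at least one constant (c2).
Iterating f3 gives infinitely many distinct ground terms: c2, f3(c2), f3(f3(c2)), ...
So the Herbrand universe is infinite.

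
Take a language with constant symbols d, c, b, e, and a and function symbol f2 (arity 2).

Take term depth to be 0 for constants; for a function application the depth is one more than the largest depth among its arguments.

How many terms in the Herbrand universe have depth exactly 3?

818125

If N_k denotes the number of depth-≤k ground terms, the 5 constants give N_0 = 5, and each function symbol of arity r contributes N_{k-1}^r new terms at level k: N_k = 5 + N_{k-1}^2.
N_0 = 5
N_1 = 5 + 5^2 = 30
N_2 = 5 + 30^2 = 905
N_3 = 5 + 905^2 = 819030
Terms of depth exactly 3: N_3 − N_2 = 819030 − 905 = 818125.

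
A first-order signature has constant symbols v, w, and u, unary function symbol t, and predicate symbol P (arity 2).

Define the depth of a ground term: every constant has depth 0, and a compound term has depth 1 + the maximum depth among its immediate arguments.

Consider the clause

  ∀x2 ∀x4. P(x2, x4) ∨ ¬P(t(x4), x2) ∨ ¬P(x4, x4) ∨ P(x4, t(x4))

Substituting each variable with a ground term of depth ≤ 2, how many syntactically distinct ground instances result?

81

Ground terms of depth ≤ 2:
  Let N_k count ground terms of depth at most k. Each non-constant term of depth ≤ k is some function symbol applied to depth-≤(k−1) arguments, giving N_k = 3 + N_{k-1}.
  N_0 = 3
  N_1 = 3 + 3 = 6
  N_2 = 3 + 6 = 9
So there are 9 ground terms available for substitution.
The clause has 2 distinct variables (x2, x4), each appearing in the body. In the free term algebra distinct substitutions yield syntactically distinct ground instances.
Number of ground instances = 9^2 = 81.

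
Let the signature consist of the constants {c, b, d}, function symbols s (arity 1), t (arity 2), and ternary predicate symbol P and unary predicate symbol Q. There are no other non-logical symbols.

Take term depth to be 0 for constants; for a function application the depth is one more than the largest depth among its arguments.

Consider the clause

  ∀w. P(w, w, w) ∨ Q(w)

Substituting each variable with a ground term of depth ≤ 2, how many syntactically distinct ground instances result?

Ground terms of depth ≤ 2:
  If N_k denotes the number of depth-≤k ground terms, the 3 constants give N_0 = 3, and each function symbol of arity r contributes N_{k-1}^r new terms at level k: N_k = 3 + N_{k-1} + N_{k-1}^2.
  N_0 = 3
  N_1 = 3 + 3 + 3^2 = 15
  N_2 = 3 + 15 + 15^2 = 243
So there are 243 ground terms available for substitution.
The clause has 1 distinct variable (w), which appears in the body. In the free term algebra distinct substitutions yield syntactically distinct ground instances.
Number of ground instances = 243.

243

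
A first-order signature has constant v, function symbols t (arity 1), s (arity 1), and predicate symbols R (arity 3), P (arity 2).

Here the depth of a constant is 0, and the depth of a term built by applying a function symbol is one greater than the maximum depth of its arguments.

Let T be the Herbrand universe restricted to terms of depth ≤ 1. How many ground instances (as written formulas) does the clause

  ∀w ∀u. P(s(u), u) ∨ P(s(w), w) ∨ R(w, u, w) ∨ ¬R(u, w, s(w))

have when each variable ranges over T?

9

Ground terms of depth ≤ 1:
  If N_k denotes the number of depth-≤k ground terms, the 1 constant gives N_0 = 1, and each function symbol of arity r contributes N_{k-1}^r new terms at level k: N_k = 1 + N_{k-1} + N_{k-1}.
  N_0 = 1
  N_1 = 1 + 1 + 1 = 3
So there are 3 ground terms available for substitution.
There are 2 variables to instantiate (w, u), each occurring in at least one literal, so different choices give different ground instances.
Number of ground instances = 3^2 = 9.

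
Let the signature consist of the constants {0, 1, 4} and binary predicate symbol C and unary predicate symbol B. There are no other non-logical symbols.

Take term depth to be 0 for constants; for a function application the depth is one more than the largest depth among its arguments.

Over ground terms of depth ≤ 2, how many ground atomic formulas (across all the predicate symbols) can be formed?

12

First count ground terms of depth ≤ 2.
With no function symbols every ground term is a constant, so there are exactly 3 ground terms at every depth bound.
N_0 = 3
N_1 = 3
N_2 = 3
So |H| = 3.
For each predicate symbol, the number of ground atoms is |H| raised to its arity; summing:
  C: 3^2 = 9;  B: 3
Total ground atoms: 9 + 3 = 12.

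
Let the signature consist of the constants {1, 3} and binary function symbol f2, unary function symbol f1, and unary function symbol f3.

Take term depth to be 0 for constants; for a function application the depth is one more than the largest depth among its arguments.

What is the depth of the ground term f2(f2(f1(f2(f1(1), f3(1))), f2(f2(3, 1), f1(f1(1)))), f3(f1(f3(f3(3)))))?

depth(f1(1)) = 1 + depth(1) = 1 + 0 = 1
depth(f3(1)) = 1 + depth(1) = 1 + 0 = 1
depth(f2(f1(1), f3(1))) = 1 + max(1, 1) = 2
depth(f1(f2(f1(1), f3(1)))) = 1 + depth(f2(f1(1), f3(1))) = 1 + 2 = 3
depth(f2(3, 1)) = 1 + max(0, 0) = 1
depth(f1(f1(1))) = 1 + depth(f1(1)) = 1 + 1 = 2
depth(f2(f2(3, 1), f1(f1(1)))) = 1 + max(1, 2) = 3
depth(f2(f1(f2(f1(1), f3(1))), f2(f2(3, 1), f1(f1(1))))) = 1 + max(3, 3) = 4
depth(f3(3)) = 1 + depth(3) = 1 + 0 = 1
depth(f3(f3(3))) = 1 + depth(f3(3)) = 1 + 1 = 2
depth(f1(f3(f3(3)))) = 1 + depth(f3(f3(3))) = 1 + 2 = 3
depth(f3(f1(f3(f3(3))))) = 1 + depth(f1(f3(f3(3)))) = 1 + 3 = 4
depth(f2(f2(f1(f2(f1(1), f3(1))), f2(f2(3, 1), f1(f1(1)))), f3(f1(f3(f3(3)))))) = 1 + max(4, 4) = 5

5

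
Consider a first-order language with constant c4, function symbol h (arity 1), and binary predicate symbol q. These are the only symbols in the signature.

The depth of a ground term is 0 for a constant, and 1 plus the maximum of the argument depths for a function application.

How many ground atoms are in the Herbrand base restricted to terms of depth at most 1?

First count ground terms of depth ≤ 1.
If N_k denotes the number of depth-≤k ground terms, the 1 constant gives N_0 = 1, and each function symbol of arity r contributes N_{k-1}^r new terms at level k: N_k = 1 + N_{k-1}.
N_0 = 1
N_1 = 1 + 1 = 2
So |H| = 2.
A ground atom is a predicate applied to a tuple of terms from H, so the count is the sum over predicates of |H|^arity:
  q: 2^2 = 4
Total ground atoms: 4.

4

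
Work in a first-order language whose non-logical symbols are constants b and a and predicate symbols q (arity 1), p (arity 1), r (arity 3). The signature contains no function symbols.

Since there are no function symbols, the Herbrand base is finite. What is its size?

With no function symbols, the Herbrand universe is just the 2 constants.
Ground atoms per predicate: q: 2, p: 2, r: 2^3 = 8.
Herbrand base size = 2 + 2 + 8 = 12.

12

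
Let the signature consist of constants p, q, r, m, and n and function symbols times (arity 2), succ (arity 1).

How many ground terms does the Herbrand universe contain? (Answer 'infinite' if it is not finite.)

infinite

The signature has at least one function symbol (times, arity 2) and at least one constant (p).
Iterating times gives infinitely many distinct ground terms: p, times(p, p), times(times(p, p), times(p, p)), ...
So the Herbrand universe is infinite.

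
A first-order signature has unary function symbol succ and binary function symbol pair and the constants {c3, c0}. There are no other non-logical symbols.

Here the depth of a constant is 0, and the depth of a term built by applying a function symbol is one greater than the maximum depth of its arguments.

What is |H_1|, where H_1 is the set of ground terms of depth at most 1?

Let N_k count ground terms of depth at most k. Each non-constant term of depth ≤ k is some function symbol applied to depth-≤(k−1) arguments, giving N_k = 2 + N_{k-1} + N_{k-1}^2.
N_0 = 2
N_1 = 2 + 2 + 2^2 = 8
Explicitly: c3, c0, succ(c3), succ(c0), pair(c3, c3), pair(c3, c0), pair(c0, c3), pair(c0, c0).

8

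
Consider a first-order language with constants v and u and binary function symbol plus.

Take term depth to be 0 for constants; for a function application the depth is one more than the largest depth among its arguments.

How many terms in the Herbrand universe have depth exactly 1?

4

Write N_k for the number of ground terms of depth ≤ k. A term of depth ≤ k is either a constant or a function symbol applied to arguments of depth ≤ k−1, so N_k = 2 + N_{k-1}^2.
N_0 = 2
N_1 = 2 + 2^2 = 6
Terms of depth exactly 1: N_1 − N_0 = 6 − 2 = 4.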